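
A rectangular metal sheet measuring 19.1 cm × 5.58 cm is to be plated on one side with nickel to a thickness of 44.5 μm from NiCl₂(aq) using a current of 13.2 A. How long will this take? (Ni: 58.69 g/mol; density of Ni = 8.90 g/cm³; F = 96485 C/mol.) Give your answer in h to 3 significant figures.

0.292 h

Plated area = 19.1 × 5.58 = 106.6 cm²
Volume = 106.6 × 44.5×10⁻⁴ cm = 0.4744 cm³
m(Ni) = 0.4744 × 8.90 = 4.222 g
n(Ni) = 4.222 / 58.69 = 0.07194 mol; n(e⁻) = 2 × 0.07194 = 0.1439 mol
Q = 0.1439 × 96485 = 13880 C
t = 13880 / 13.2 = 1052 s = 0.292 h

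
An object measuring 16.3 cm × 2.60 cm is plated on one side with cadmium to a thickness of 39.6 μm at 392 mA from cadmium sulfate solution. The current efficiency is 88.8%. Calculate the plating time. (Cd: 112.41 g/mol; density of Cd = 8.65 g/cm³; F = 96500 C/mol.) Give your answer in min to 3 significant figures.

119 min

Plated area = 16.3 × 2.60 = 42.38 cm²
Volume = 42.38 × 39.6×10⁻⁴ cm = 0.1678 cm³
m(Cd) = 0.1678 × 8.65 = 1.451 g
n(Cd) = 1.451 / 112.41 = 0.01291 mol; n(e⁻) = 2 × 0.01291 = 0.02582 mol
Q = 0.02582 × 96500 / 0.888 = 2806 C
t = 2806 / 0.392 = 7158 s = 119 min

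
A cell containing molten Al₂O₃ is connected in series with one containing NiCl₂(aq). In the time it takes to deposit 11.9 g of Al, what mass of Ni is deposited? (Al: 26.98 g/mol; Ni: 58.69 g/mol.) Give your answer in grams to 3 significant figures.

n(Al) = 11.9 / 26.98 = 0.4411 mol
Al³⁺ + 3e⁻ → Al, so n(e⁻) = 3 × 0.4411 = 1.323 mol
Same current for the same time ⇒ same n(e⁻) = 1.323 mol in both cells.
Ni²⁺ + 2e⁻ → Ni, so n(Ni) = 1.323 / 2 = 0.6615 mol
m(Ni) = 0.6615 × 58.69 = 38.8 g

38.8 g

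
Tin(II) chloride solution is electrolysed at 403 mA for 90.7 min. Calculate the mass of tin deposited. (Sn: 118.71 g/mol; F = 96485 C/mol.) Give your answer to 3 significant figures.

Charge passed = 0.403 × 5442 = 2193 C
Moles of electrons = 2193 / 96485 = 0.02273 mol
Sn²⁺ + 2e⁻ → Sn, so n(Sn) = 0.02273 / 2 = 0.01137 mol
m = 0.01137 × 118.71 = 1.35 g

1.35 g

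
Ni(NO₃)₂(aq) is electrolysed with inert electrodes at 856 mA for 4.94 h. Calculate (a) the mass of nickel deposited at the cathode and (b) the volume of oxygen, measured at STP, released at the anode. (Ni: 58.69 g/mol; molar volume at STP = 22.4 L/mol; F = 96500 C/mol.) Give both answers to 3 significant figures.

4.63 g Ni; 0.883 L O₂

Q = 0.856 × 17784 = 15220 C; n(e⁻) = 15220 / 96500 = 0.1577 mol
Cathode: Ni²⁺ + 2e⁻ → Ni → n(Ni) = 0.1577/2 = 0.07885 mol → 4.63 g
Anode: 2H₂O → O₂ + 4H⁺ + 4e⁻ → n(O₂) = 0.1577/4 = 0.03943 mol → 0.883 L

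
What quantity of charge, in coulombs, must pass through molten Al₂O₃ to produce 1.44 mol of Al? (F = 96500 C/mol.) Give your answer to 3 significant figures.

4.17×10^5 C

Al³⁺ + 3e⁻ → Al, so n(e⁻) = 3 × 1.44 = 4.320 mol
Q = 4.320 × 96500 = 4.169×10^5 C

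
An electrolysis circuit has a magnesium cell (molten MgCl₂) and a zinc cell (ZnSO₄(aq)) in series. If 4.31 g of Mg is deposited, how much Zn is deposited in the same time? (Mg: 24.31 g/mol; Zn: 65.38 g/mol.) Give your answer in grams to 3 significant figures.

11.6 g

n(Mg) = 4.31 / 24.31 = 0.1773 mol
Mg²⁺ + 2e⁻ → Mg, so n(e⁻) = 2 × 0.1773 = 0.3546 mol
In series, the same 0.3546 mol of electrons flows through the second cell.
Zn²⁺ + 2e⁻ → Zn, so n(Zn) = 0.3546 / 2 = 0.1773 mol
m(Zn) = 0.1773 × 65.38 = 11.6 g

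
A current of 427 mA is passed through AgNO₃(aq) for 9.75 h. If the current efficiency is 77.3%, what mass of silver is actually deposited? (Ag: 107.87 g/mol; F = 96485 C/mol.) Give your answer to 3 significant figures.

13.0 g

Q = 0.427 × 35100 = 14990 C
n(e⁻) = 14990 / 96485 = 0.1554 mol
Ag⁺ + e⁻ → Ag, so theoretical m(Ag) = 0.1554 × 107.87 = 16.76 g
Actual mass = 77.3% × 16.76 = 13.0 g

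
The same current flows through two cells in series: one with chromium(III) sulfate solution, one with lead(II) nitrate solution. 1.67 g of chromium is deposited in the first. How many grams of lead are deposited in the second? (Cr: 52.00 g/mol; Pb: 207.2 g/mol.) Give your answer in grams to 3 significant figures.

9.98 g

n(Cr) = 1.67 / 52.00 = 0.03212 mol
Cr³⁺ + 3e⁻ → Cr, so n(e⁻) = 3 × 0.03212 = 0.09636 mol
Same current for the same time ⇒ same n(e⁻) = 0.09636 mol in both cells.
Pb²⁺ + 2e⁻ → Pb, so n(Pb) = 0.09636 / 2 = 0.04818 mol
m(Pb) = 0.04818 × 207.2 = 9.98 g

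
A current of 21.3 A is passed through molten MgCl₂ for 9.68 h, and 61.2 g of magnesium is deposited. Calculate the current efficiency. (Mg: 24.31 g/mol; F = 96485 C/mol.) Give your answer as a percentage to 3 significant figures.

Q = 21.3 × 34848 = 7.423×10^5 C
n(e⁻) = 7.423×10^5 / 96485 = 7.693 mol
Mg²⁺ + 2e⁻ → Mg, so theoretical n(Mg) = 3.847 mol → 93.52 g
Efficiency = 61.2 / 93.52 = 0.6544 = 65.4%

65.4%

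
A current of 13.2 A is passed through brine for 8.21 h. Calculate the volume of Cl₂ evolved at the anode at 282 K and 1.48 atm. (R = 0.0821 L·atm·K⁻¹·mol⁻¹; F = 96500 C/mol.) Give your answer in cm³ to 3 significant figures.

31600 cm³

Q = 13.2 A × 29556 s = 3.901×10^5 C
n(e⁻) = Q/F = 3.901×10^5/96500 = 4.042 mol
2Cl⁻ → Cl₂ + 2e⁻, so n(Cl₂) = 4.042 / 2 = 2.021 mol
V = nRT/P = 2.021 × 0.0821 × 282 / 1.48 = 31.62 L
= 31600 cm³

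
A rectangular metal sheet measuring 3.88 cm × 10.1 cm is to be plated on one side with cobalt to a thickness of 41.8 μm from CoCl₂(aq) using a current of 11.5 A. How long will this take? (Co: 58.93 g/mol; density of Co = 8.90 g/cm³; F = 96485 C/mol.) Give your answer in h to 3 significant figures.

Plated area = 3.88 × 10.1 = 39.19 cm²
Volume = 39.19 × 41.8×10⁻⁴ cm = 0.1638 cm³
m(Co) = 0.1638 × 8.90 = 1.458 g
n(Co) = 1.458 / 58.93 = 0.02474 mol; n(e⁻) = 2 × 0.02474 = 0.04948 mol
Q = 0.04948 × 96485 = 4774 C
t = 4774 / 11.5 = 415.1 s = 0.115 h

0.115 h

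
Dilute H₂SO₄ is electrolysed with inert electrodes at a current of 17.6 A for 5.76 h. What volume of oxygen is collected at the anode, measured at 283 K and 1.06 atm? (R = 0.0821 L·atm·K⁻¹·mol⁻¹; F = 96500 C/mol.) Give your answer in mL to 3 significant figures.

Q = It = 17.6 × 20736 = 3.650×10^5 C
n(e⁻) = Q/F = 3.650×10^5/96500 = 3.782 mol
2H₂O → O₂ + 4H⁺ + 4e⁻, so n(O₂) = 3.782 / 4 = 0.9455 mol
V = nRT/P = 0.9455 × 0.0821 × 283 / 1.06 = 20.72 L
= 20700 mL

20700 mL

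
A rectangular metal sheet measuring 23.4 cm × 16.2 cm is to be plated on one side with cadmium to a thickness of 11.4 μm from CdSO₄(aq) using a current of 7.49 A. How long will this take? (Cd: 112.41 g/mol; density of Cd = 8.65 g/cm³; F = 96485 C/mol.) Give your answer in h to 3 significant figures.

0.238 h

Plated area = 23.4 × 16.2 = 379.1 cm²
Volume = 379.1 × 11.4×10⁻⁴ cm = 0.4322 cm³
m(Cd) = 0.4322 × 8.65 = 3.739 g
n(Cd) = 3.739 / 112.41 = 0.03326 mol; n(e⁻) = 2 × 0.03326 = 0.06652 mol
Q = 0.06652 × 96485 = 6418 C
t = 6418 / 7.49 = 856.9 s = 0.238 h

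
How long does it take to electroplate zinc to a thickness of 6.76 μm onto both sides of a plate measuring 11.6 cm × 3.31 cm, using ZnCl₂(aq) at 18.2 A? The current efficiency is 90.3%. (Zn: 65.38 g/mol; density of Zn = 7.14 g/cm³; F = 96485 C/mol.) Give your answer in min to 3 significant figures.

Plated area = 2 × 11.6 × 3.31 = 76.79 cm²
Volume = 76.79 × 6.76×10⁻⁴ cm = 0.05191 cm³
m(Zn) = 0.05191 × 7.14 = 0.3706 g
n(Zn) = 0.3706 / 65.38 = 0.005668 mol; n(e⁻) = 2 × 0.005668 = 0.01134 mol
Q = 0.01134 × 96485 / 0.903 = 1212 C
t = 1212 / 18.2 = 66.59 s = 1.11 min

1.11 min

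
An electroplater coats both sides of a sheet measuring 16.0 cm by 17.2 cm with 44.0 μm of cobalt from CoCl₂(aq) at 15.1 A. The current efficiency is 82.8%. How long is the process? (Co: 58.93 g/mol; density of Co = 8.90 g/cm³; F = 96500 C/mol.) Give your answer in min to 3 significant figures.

94.1 min

Plated area = 2 × 16.0 × 17.2 = 550.4 cm²
Volume = 550.4 × 44.0×10⁻⁴ cm = 2.422 cm³
m(Co) = 2.422 × 8.90 = 21.56 g
n(Co) = 21.56 / 58.93 = 0.3659 mol; n(e⁻) = 2 × 0.3659 = 0.7318 mol
Q = 0.7318 × 96500 / 0.828 = 85290 C
t = 85290 / 15.1 = 5648 s = 94.1 min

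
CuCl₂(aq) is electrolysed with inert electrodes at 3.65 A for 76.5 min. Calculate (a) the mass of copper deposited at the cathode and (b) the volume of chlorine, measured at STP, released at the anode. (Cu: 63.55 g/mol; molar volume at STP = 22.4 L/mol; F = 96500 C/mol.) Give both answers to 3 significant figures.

Q = 3.65 × 4590 = 16750 C; n(e⁻) = 16750 / 96500 = 0.1736 mol
Cathode: Cu²⁺ + 2e⁻ → Cu → n(Cu) = 0.1736/2 = 0.08680 mol → 5.52 g
Anode: 2Cl⁻ → Cl₂ + 2e⁻ → n(Cl₂) = 0.1736/2 = 0.08680 mol → 1.94 L

5.52 g Cu; 1.94 L Cl₂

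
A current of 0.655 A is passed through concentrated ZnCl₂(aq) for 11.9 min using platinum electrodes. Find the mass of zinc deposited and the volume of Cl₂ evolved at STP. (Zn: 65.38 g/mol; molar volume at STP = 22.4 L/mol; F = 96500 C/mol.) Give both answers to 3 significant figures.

0.158 g Zn; 0.0543 L Cl₂

Q = 0.655 × 714 = 467.7 C; n(e⁻) = 467.7 / 96500 = 0.004847 mol
Cathode: Zn²⁺ + 2e⁻ → Zn → n(Zn) = 0.004847/2 = 0.002424 mol → 0.158 g
Anode: 2Cl⁻ → Cl₂ + 2e⁻ → n(Cl₂) = 0.004847/2 = 0.002424 mol → 0.0543 L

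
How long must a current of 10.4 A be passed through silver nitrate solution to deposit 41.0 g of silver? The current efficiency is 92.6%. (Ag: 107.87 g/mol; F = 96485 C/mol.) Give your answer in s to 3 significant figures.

3810 s

n(Ag) = 41.0 / 107.87 = 0.3801 mol
Ag⁺ + e⁻ → Ag, so n(e⁻) = 0.3801 mol
Q = 0.3801 × 96485 / 0.926 = 39600 C
t = Q / I = 39600 / 10.4 = 3808 s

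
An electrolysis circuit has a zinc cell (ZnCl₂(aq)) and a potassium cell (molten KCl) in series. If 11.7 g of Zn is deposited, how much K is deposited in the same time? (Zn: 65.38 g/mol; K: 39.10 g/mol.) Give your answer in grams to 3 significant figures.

14.0 g

n(Zn) = 11.7 / 65.38 = 0.1790 mol
Zn²⁺ + 2e⁻ → Zn, so n(e⁻) = 2 × 0.1790 = 0.3580 mol
In series, the same 0.3580 mol of electrons flows through the second cell.
K⁺ + e⁻ → K, so n(K) = 0.3580 mol
m(K) = 0.3580 × 39.10 = 14.0 g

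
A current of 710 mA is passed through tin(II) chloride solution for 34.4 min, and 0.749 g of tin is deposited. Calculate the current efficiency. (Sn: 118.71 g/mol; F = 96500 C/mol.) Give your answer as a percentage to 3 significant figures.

Q = 0.710 × 2064 = 1465 C
n(e⁻) = 1465 / 96500 = 0.01518 mol
Sn²⁺ + 2e⁻ → Sn, so theoretical n(Sn) = 0.007590 mol → 0.9010 g
Efficiency = 0.749 / 0.9010 = 0.8313 = 83.1%

83.1%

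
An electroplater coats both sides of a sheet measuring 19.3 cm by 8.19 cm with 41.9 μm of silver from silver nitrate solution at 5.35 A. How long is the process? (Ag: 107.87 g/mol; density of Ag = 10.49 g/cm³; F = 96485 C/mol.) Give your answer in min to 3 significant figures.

38.7 min

Plated area = 2 × 19.3 × 8.19 = 316.1 cm²
Volume = 316.1 × 41.9×10⁻⁴ cm = 1.324 cm³
m(Ag) = 1.324 × 10.49 = 13.89 g
n(Ag) = 13.89 / 107.87 = 0.1288 mol; n(e⁻) = 0.1288 mol
Q = 0.1288 × 96485 = 12430 C
t = 12430 / 5.35 = 2323 s = 38.7 min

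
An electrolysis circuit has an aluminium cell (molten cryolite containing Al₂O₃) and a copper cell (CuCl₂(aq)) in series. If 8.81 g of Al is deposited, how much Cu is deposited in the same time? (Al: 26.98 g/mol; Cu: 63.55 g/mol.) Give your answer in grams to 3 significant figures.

n(Al) = 8.81 / 26.98 = 0.3265 mol
Al³⁺ + 3e⁻ → Al, so n(e⁻) = 3 × 0.3265 = 0.9795 mol
The cells are in series, so the same charge (and hence the same n(e⁻) = 0.9795 mol) passes through both.
Cu²⁺ + 2e⁻ → Cu, so n(Cu) = 0.9795 / 2 = 0.4898 mol
m(Cu) = 0.4898 × 63.55 = 31.1 g

31.1 g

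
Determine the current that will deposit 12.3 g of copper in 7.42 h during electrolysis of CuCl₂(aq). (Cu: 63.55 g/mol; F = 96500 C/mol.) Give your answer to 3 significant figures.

n(Cu) = 12.3 / 63.55 = 0.1935 mol
Cu²⁺ + 2e⁻ → Cu, so n(e⁻) = 2 × 0.1935 = 0.3870 mol
Q = 0.3870 × 96500 = 37350 C
I = Q / t = 37350 / 26712 s = 1.40 A

1.40 A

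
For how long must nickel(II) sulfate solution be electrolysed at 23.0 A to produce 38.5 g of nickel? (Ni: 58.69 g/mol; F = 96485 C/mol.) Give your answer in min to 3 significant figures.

n(Ni) = 38.5 / 58.69 = 0.6560 mol
Ni²⁺ + 2e⁻ → Ni, so n(e⁻) = 2 × 0.6560 = 1.312 mol
Q = 1.312 × 96485 = 1.266×10^5 C
t = Q / I = 1.266×10^5 / 23.0 = 5504 s = 91.7 min

91.7 min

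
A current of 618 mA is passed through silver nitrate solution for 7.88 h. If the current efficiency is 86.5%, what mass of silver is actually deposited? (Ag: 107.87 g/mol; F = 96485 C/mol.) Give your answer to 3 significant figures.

Q = 0.618 × 28368 = 17530 C
n(e⁻) = 17530 / 96485 = 0.1817 mol
Ag⁺ + e⁻ → Ag, so theoretical m(Ag) = 0.1817 × 107.87 = 19.60 g
Actual mass = 86.5% × 19.60 = 17.0 g

17.0 g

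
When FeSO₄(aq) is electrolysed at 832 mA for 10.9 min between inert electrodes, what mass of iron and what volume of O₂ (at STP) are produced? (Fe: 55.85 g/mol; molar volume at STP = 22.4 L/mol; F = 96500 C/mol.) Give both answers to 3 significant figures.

Q = 0.832 × 654 = 544.1 C; n(e⁻) = 544.1 / 96500 = 0.005638 mol
Cathode: Fe²⁺ + 2e⁻ → Fe → n(Fe) = 0.005638/2 = 0.002819 mol → 0.157 g
Anode: 2H₂O → O₂ + 4H⁺ + 4e⁻ → n(O₂) = 0.005638/4 = 0.001410 mol → 0.0316 L

0.157 g Fe; 0.0316 L O₂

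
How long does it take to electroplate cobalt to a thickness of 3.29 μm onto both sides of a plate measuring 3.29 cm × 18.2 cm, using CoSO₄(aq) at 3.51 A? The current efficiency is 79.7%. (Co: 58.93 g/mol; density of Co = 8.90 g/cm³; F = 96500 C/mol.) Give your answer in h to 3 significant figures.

0.114 h

Plated area = 2 × 3.29 × 18.2 = 119.8 cm²
Volume = 119.8 × 3.29×10⁻⁴ cm = 0.03941 cm³
m(Co) = 0.03941 × 8.90 = 0.3507 g
n(Co) = 0.3507 / 58.93 = 0.005951 mol; n(e⁻) = 2 × 0.005951 = 0.01190 mol
Q = 0.01190 × 96500 / 0.797 = 1441 C
t = 1441 / 3.51 = 410.5 s = 0.114 h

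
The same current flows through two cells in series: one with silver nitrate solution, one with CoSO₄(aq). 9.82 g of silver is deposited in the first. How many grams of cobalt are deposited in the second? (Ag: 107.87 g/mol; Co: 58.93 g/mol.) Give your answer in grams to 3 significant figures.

n(Ag) = 9.82 / 107.87 = 0.09104 mol
Ag⁺ + e⁻ → Ag, so n(e⁻) = 0.09104 mol
Same current for the same time ⇒ same n(e⁻) = 0.09104 mol in both cells.
Co²⁺ + 2e⁻ → Co, so n(Co) = 0.09104 / 2 = 0.04552 mol
m(Co) = 0.04552 × 58.93 = 2.68 g

2.68 g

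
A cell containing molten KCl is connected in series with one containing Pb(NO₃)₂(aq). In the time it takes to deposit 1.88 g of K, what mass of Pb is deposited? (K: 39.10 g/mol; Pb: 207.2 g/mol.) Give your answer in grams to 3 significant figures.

4.98 g

n(K) = 1.88 / 39.10 = 0.04808 mol
K⁺ + e⁻ → K, so n(e⁻) = 0.04808 mol
In series, the same 0.04808 mol of electrons flows through the second cell.
Pb²⁺ + 2e⁻ → Pb, so n(Pb) = 0.04808 / 2 = 0.02404 mol
m(Pb) = 0.02404 × 207.2 = 4.98 g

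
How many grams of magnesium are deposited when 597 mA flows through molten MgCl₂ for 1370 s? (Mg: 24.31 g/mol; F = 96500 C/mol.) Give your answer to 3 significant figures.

Q = 0.597 A × 1370 s = 817.9 C
Moles of electrons = 817.9 / 96500 = 0.008476 mol
Mg²⁺ + 2e⁻ → Mg, so n(Mg) = 0.008476 / 2 = 0.004238 mol
m = 0.004238 × 24.31 = 0.103 g

0.103 g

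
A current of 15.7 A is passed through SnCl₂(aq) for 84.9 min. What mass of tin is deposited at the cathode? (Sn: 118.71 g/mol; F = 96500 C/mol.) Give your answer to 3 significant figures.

49.2 g

Q = It = 15.7 × 5094 = 79980 C
n(e⁻) = 79980 / 96500 = 0.8288 mol
Sn²⁺ + 2e⁻ → Sn, so n(Sn) = 0.8288 / 2 = 0.4144 mol
m = 0.4144 × 118.71 = 49.2 g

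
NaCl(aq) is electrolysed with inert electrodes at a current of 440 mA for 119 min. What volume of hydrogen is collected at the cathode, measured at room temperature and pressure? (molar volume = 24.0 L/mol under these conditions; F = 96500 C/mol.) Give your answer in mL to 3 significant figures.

Charge passed = 0.440 × 7140 = 3142 C
n(e⁻) = Q/F = 3142/96500 = 0.03256 mol
2H⁺ + 2e⁻ → H₂, so n(H₂) = 0.03256 / 2 = 0.01628 mol
V = 0.01628 × 24.0 = 0.3907 L
= 391 mL

391 mL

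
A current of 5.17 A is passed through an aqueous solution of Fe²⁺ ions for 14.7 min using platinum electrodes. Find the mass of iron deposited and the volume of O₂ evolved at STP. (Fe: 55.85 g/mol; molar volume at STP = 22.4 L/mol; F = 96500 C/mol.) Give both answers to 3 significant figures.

1.32 g Fe; 0.265 L O₂

Q = 5.17 × 882 = 4560 C; n(e⁻) = 4560 / 96500 = 0.04725 mol
Cathode: Fe²⁺ + 2e⁻ → Fe → n(Fe) = 0.04725/2 = 0.02363 mol → 1.32 g
Anode: 2H₂O → O₂ + 4H⁺ + 4e⁻ → n(O₂) = 0.04725/4 = 0.01181 mol → 0.265 L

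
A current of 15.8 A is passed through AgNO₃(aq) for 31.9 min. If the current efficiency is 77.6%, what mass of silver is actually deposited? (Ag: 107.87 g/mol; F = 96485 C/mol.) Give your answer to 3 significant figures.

Q = 15.8 × 1914 = 30240 C
n(e⁻) = 30240 / 96485 = 0.3134 mol
Ag⁺ + e⁻ → Ag, so theoretical m(Ag) = 0.3134 × 107.87 = 33.81 g
Actual mass = 77.6% × 33.81 = 26.2 g

26.2 g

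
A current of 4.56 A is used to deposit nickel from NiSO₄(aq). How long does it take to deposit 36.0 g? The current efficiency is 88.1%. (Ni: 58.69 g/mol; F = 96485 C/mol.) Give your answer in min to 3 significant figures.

n(Ni) = 36.0 / 58.69 = 0.6134 mol
Ni²⁺ + 2e⁻ → Ni, so n(e⁻) = 2 × 0.6134 = 1.227 mol
Q = 1.227 × 96485 / 0.881 = 1.344×10^5 C
t = Q / I = 1.344×10^5 / 4.56 = 29470 s = 491 min

491 min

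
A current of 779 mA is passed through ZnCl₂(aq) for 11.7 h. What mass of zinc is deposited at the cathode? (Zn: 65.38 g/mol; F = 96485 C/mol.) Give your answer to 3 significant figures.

Q = It = 0.779 × 42120 = 32810 C
Moles of electrons = 32810 / 96485 = 0.3401 mol
Zn²⁺ + 2e⁻ → Zn, so n(Zn) = 0.3401 / 2 = 0.1701 mol
m = 0.1701 × 65.38 = 11.1 g

11.1 g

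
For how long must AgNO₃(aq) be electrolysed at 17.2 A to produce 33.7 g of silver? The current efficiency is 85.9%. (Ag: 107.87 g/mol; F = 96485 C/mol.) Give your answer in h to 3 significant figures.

0.567 h

n(Ag) = 33.7 / 107.87 = 0.3124 mol
Ag⁺ + e⁻ → Ag, so n(e⁻) = 0.3124 mol
Q = 0.3124 × 96485 / 0.859 = 35090 C
t = Q / I = 35090 / 17.2 = 2040 s = 0.567 h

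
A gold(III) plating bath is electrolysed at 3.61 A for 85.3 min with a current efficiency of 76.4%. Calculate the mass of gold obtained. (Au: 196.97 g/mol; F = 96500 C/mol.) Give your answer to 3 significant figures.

9.60 g

Q = 3.61 × 5118 = 18480 C
n(e⁻) = 18480 / 96500 = 0.1915 mol
Au³⁺ + 3e⁻ → Au, so theoretical m(Au) = 0.06383 × 196.97 = 12.57 g
Actual mass = 76.4% × 12.57 = 9.60 g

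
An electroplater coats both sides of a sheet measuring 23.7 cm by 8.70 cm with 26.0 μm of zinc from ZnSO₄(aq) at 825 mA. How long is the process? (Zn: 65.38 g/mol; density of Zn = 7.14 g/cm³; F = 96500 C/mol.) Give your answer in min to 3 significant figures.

457 min

Plated area = 2 × 23.7 × 8.70 = 412.4 cm²
Volume = 412.4 × 26.0×10⁻⁴ cm = 1.072 cm³
m(Zn) = 1.072 × 7.14 = 7.654 g
n(Zn) = 7.654 / 65.38 = 0.1171 mol; n(e⁻) = 2 × 0.1171 = 0.2342 mol
Q = 0.2342 × 96500 = 22600 C
t = 22600 / 0.825 = 27390 s = 457 min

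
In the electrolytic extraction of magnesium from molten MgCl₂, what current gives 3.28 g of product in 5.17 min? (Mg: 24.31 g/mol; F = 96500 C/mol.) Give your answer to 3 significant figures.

n(Mg) = 3.28 / 24.31 = 0.1349 mol
Mg²⁺ + 2e⁻ → Mg, so n(e⁻) = 2 × 0.1349 = 0.2698 mol
Q = 0.2698 × 96500 = 26040 C
I = Q / t = 26040 / 310.2 s = 83.9 A

83.9 A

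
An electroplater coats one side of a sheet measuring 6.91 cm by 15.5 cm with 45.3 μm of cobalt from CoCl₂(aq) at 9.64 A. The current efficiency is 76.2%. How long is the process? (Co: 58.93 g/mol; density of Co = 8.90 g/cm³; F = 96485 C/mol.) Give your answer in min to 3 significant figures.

Plated area = 6.91 × 15.5 = 107.1 cm²
Volume = 107.1 × 45.3×10⁻⁴ cm = 0.4852 cm³
m(Co) = 0.4852 × 8.90 = 4.318 g
n(Co) = 4.318 / 58.93 = 0.07327 mol; n(e⁻) = 2 × 0.07327 = 0.1465 mol
Q = 0.1465 × 96485 / 0.762 = 18550 C
t = 18550 / 9.64 = 1924 s = 32.1 min

32.1 min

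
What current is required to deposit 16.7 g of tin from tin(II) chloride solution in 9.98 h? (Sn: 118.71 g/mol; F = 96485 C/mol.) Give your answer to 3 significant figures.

n(Sn) = 16.7 / 118.71 = 0.1407 mol
Sn²⁺ + 2e⁻ → Sn, so n(e⁻) = 2 × 0.1407 = 0.2814 mol
Q = 0.2814 × 96485 = 27150 C
I = Q / t = 27150 / 35928 s = 0.756 A

0.756 A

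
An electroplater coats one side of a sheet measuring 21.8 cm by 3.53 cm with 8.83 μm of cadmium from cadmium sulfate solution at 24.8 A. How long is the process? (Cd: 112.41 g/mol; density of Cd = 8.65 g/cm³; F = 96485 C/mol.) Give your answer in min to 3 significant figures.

0.678 min

Plated area = 21.8 × 3.53 = 76.95 cm²
Volume = 76.95 × 8.83×10⁻⁴ cm = 0.06795 cm³
m(Cd) = 0.06795 × 8.65 = 0.5878 g
n(Cd) = 0.5878 / 112.41 = 0.005229 mol; n(e⁻) = 2 × 0.005229 = 0.01046 mol
Q = 0.01046 × 96485 = 1009 C
t = 1009 / 24.8 = 40.69 s = 0.678 min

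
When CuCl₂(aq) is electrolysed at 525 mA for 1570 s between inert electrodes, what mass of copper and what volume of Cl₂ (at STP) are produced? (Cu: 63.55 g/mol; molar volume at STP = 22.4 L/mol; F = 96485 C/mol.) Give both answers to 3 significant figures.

0.271 g Cu; 0.0957 L Cl₂

Q = 0.525 × 1570 = 824.3 C; n(e⁻) = 824.3 / 96485 = 0.008543 mol
Cathode: Cu²⁺ + 2e⁻ → Cu → n(Cu) = 0.008543/2 = 0.004272 mol → 0.271 g
Anode: 2Cl⁻ → Cl₂ + 2e⁻ → n(Cl₂) = 0.008543/2 = 0.004272 mol → 0.0957 L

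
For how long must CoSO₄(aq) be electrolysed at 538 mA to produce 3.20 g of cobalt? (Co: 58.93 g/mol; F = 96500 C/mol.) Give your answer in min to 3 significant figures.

325 min

n(Co) = 3.20 / 58.93 = 0.05430 mol
Co²⁺ + 2e⁻ → Co, so n(e⁻) = 2 × 0.05430 = 0.1086 mol
Q = 0.1086 × 96500 = 10480 C
t = Q / I = 10480 / 0.538 = 19480 s = 325 min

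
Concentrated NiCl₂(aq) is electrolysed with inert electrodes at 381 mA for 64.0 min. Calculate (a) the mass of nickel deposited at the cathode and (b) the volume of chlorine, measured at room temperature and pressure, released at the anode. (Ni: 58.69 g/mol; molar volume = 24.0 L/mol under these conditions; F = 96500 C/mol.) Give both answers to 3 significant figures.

Q = 0.381 × 3840 = 1463 C; n(e⁻) = 1463 / 96500 = 0.01516 mol
Cathode: Ni²⁺ + 2e⁻ → Ni → n(Ni) = 0.01516/2 = 0.007580 mol → 0.445 g
Anode: 2Cl⁻ → Cl₂ + 2e⁻ → n(Cl₂) = 0.01516/2 = 0.007580 mol → 0.182 L

0.445 g Ni; 0.182 L Cl₂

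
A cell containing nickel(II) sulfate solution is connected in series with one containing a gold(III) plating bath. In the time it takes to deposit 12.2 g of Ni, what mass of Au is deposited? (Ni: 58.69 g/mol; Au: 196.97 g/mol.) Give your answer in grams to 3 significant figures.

27.3 g

n(Ni) = 12.2 / 58.69 = 0.2079 mol
Ni²⁺ + 2e⁻ → Ni, so n(e⁻) = 2 × 0.2079 = 0.4158 mol
Since the cells are in series, n(e⁻) in the Au cell is also 0.4158 mol.
Au³⁺ + 3e⁻ → Au, so n(Au) = 0.4158 / 3 = 0.1386 mol
m(Au) = 0.1386 × 196.97 = 27.3 g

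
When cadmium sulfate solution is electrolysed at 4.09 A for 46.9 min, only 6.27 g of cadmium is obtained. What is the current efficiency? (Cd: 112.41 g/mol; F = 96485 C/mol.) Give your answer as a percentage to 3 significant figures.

93.5%

Q = 4.09 × 2814 = 11510 C
n(e⁻) = 11510 / 96485 = 0.1193 mol
Cd²⁺ + 2e⁻ → Cd, so theoretical n(Cd) = 0.05965 mol → 6.705 g
Efficiency = 6.27 / 6.705 = 0.9351 = 93.5%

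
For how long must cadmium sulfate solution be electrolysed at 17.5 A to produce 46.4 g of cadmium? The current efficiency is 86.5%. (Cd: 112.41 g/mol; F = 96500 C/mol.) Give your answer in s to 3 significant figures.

5260 s

n(Cd) = 46.4 / 112.41 = 0.4128 mol
Cd²⁺ + 2e⁻ → Cd, so n(e⁻) = 2 × 0.4128 = 0.8256 mol
Q = 0.8256 × 96500 / 0.865 = 92100 C
t = Q / I = 92100 / 17.5 = 5263 s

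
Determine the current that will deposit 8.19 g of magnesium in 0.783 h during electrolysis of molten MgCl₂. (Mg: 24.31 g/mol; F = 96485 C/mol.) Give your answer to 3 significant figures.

23.1 A

n(Mg) = 8.19 / 24.31 = 0.3369 mol
Mg²⁺ + 2e⁻ → Mg, so n(e⁻) = 2 × 0.3369 = 0.6738 mol
Q = 0.6738 × 96485 = 65010 C
I = Q / t = 65010 / 2818.8 s = 23.1 A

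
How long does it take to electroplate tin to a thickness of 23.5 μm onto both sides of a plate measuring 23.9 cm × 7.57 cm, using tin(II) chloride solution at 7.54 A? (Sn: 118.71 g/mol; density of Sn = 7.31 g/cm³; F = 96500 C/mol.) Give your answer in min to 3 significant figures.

Plated area = 2 × 23.9 × 7.57 = 361.8 cm²
Volume = 361.8 × 23.5×10⁻⁴ cm = 0.8502 cm³
m(Sn) = 0.8502 × 7.31 = 6.215 g
n(Sn) = 6.215 / 118.71 = 0.05235 mol; n(e⁻) = 2 × 0.05235 = 0.1047 mol
Q = 0.1047 × 96500 = 10100 C
t = 10100 / 7.54 = 1340 s = 22.3 min

22.3 min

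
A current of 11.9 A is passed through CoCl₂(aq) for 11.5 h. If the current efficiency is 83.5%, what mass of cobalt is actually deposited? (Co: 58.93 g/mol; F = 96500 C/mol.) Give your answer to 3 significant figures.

126 g

Q = 11.9 × 41400 = 4.927×10^5 C
n(e⁻) = 4.927×10^5 / 96500 = 5.106 mol
Co²⁺ + 2e⁻ → Co, so theoretical m(Co) = 2.553 × 58.93 = 150.4 g
Actual mass = 83.5% × 150.4 = 126 g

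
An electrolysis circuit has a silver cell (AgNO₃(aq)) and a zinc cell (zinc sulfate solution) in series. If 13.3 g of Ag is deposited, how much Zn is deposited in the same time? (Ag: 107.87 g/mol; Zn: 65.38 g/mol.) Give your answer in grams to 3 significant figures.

n(Ag) = 13.3 / 107.87 = 0.1233 mol
Ag⁺ + e⁻ → Ag, so n(e⁻) = 0.1233 mol
The cells are in series, so the same charge (and hence the same n(e⁻) = 0.1233 mol) passes through both.
Zn²⁺ + 2e⁻ → Zn, so n(Zn) = 0.1233 / 2 = 0.06165 mol
m(Zn) = 0.06165 × 65.38 = 4.03 g

4.03 g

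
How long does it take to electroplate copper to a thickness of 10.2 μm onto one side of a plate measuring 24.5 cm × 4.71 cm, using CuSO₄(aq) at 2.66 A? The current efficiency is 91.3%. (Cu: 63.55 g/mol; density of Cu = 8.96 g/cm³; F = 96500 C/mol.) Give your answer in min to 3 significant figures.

22.0 min

Plated area = 24.5 × 4.71 = 115.4 cm²
Volume = 115.4 × 10.2×10⁻⁴ cm = 0.1177 cm³
m(Cu) = 0.1177 × 8.96 = 1.055 g
n(Cu) = 1.055 / 63.55 = 0.01660 mol; n(e⁻) = 2 × 0.01660 = 0.03320 mol
Q = 0.03320 × 96500 / 0.913 = 3509 C
t = 3509 / 2.66 = 1319 s = 22.0 min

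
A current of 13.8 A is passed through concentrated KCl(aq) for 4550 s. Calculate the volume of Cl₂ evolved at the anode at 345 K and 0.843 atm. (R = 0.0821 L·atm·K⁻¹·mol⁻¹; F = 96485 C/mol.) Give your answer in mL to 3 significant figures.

Charge passed = 13.8 × 4550 = 62790 C
Moles of electrons = 62790 / 96485 = 0.6508 mol
2Cl⁻ → Cl₂ + 2e⁻, so n(Cl₂) = 0.6508 / 2 = 0.3254 mol
V = nRT/P = 0.3254 × 0.0821 × 345 / 0.843 = 10.93 L
= 10900 mL

10900 mL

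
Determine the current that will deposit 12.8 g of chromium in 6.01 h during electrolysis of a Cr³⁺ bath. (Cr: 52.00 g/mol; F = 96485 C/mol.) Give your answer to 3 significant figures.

3.29 A

n(Cr) = 12.8 / 52.00 = 0.2462 mol
Cr³⁺ + 3e⁻ → Cr, so n(e⁻) = 3 × 0.2462 = 0.7386 mol
Q = 0.7386 × 96485 = 71260 C
I = Q / t = 71260 / 21636 s = 3.29 A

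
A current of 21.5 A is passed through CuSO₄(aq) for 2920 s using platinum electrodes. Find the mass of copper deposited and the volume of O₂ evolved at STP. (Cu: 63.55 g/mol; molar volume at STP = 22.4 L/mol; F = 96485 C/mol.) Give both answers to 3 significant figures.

20.7 g Cu; 3.64 L O₂

Q = 21.5 × 2920 = 62780 C; n(e⁻) = 62780 / 96485 = 0.6507 mol
Cathode: Cu²⁺ + 2e⁻ → Cu → n(Cu) = 0.6507/2 = 0.3254 mol → 20.7 g
Anode: 2H₂O → O₂ + 4H⁺ + 4e⁻ → n(O₂) = 0.6507/4 = 0.1627 mol → 3.64 L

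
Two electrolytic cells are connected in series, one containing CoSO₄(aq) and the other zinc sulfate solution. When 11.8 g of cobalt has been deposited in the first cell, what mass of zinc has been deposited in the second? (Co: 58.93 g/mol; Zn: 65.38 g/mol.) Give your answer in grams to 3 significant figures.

n(Co) = 11.8 / 58.93 = 0.2002 mol
Co²⁺ + 2e⁻ → Co, so n(e⁻) = 2 × 0.2002 = 0.4004 mol
In series, the same 0.4004 mol of electrons flows through the second cell.
Zn²⁺ + 2e⁻ → Zn, so n(Zn) = 0.4004 / 2 = 0.2002 mol
m(Zn) = 0.2002 × 65.38 = 13.1 g

13.1 g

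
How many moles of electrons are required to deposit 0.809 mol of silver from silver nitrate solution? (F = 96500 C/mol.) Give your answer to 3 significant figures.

Ag⁺ + e⁻ → Ag, so n(e⁻) = 1 × 0.809 = 0.8090 mol

0.809 mol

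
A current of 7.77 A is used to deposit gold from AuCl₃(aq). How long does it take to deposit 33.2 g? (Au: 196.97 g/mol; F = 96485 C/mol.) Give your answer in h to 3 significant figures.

n(Au) = 33.2 / 196.97 = 0.1686 mol
Au³⁺ + 3e⁻ → Au, so n(e⁻) = 3 × 0.1686 = 0.5058 mol
Q = 0.5058 × 96485 = 48800 C
t = Q / I = 48800 / 7.77 = 6281 s = 1.74 h

1.74 h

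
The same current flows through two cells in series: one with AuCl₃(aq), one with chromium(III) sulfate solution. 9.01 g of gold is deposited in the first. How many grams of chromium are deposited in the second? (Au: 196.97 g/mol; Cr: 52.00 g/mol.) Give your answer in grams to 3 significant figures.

2.38 g

n(Au) = 9.01 / 196.97 = 0.04574 mol
Au³⁺ + 3e⁻ → Au, so n(e⁻) = 3 × 0.04574 = 0.1372 mol
The cells are in series, so the same charge (and hence the same n(e⁻) = 0.1372 mol) passes through both.
Cr³⁺ + 3e⁻ → Cr, so n(Cr) = 0.1372 / 3 = 0.04573 mol
m(Cr) = 0.04573 × 52.00 = 2.38 g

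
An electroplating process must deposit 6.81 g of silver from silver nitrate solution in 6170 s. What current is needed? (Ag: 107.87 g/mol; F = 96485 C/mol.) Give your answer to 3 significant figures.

n(Ag) = 6.81 / 107.87 = 0.06313 mol
Ag⁺ + e⁻ → Ag, so n(e⁻) = 0.06313 mol
Q = 0.06313 × 96485 = 6091 C
I = Q / t = 6091 / 6170 s = 0.987 A

0.987 A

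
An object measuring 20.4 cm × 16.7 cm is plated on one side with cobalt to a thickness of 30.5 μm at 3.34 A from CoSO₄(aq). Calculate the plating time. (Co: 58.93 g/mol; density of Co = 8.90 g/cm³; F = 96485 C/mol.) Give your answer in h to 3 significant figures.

2.52 h

Plated area = 20.4 × 16.7 = 340.7 cm²
Volume = 340.7 × 30.5×10⁻⁴ cm = 1.039 cm³
m(Co) = 1.039 × 8.90 = 9.247 g
n(Co) = 9.247 / 58.93 = 0.1569 mol; n(e⁻) = 2 × 0.1569 = 0.3138 mol
Q = 0.3138 × 96485 = 30280 C
t = 30280 / 3.34 = 9066 s = 2.52 h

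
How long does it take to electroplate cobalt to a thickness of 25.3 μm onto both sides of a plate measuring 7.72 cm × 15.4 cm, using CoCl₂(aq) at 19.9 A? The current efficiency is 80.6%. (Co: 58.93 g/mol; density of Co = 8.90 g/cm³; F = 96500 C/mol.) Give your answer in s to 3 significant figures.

Plated area = 2 × 7.72 × 15.4 = 237.8 cm²
Volume = 237.8 × 25.3×10⁻⁴ cm = 0.6016 cm³
m(Co) = 0.6016 × 8.90 = 5.354 g
n(Co) = 5.354 / 58.93 = 0.09085 mol; n(e⁻) = 2 × 0.09085 = 0.1817 mol
Q = 0.1817 × 96500 / 0.806 = 21750 C
t = 21750 / 19.9 = 1093 s

1090 s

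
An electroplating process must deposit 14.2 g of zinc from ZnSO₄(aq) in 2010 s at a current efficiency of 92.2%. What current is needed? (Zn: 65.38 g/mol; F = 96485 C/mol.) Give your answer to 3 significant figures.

n(Zn) = 14.2 / 65.38 = 0.2172 mol
Zn²⁺ + 2e⁻ → Zn, so n(e⁻) = 2 × 0.2172 = 0.4344 mol
Q = 0.4344 × 96485 / 0.922 = 45460 C
I = Q / t = 45460 / 2010 s = 22.6 A

22.6 A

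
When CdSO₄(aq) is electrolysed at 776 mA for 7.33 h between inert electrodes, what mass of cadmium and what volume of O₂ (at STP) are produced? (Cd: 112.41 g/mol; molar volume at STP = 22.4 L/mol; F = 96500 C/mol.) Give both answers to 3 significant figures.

11.9 g Cd; 1.19 L O₂

Q = 0.776 × 26388 = 20480 C; n(e⁻) = 20480 / 96500 = 0.2122 mol
Cathode: Cd²⁺ + 2e⁻ → Cd → n(Cd) = 0.2122/2 = 0.1061 mol → 11.9 g
Anode: 2H₂O → O₂ + 4H⁺ + 4e⁻ → n(O₂) = 0.2122/4 = 0.05305 mol → 1.19 L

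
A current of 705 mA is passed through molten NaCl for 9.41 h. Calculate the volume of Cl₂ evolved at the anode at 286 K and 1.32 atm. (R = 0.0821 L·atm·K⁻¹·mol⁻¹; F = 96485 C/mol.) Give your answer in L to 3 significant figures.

2.20 L

Charge passed = 0.705 × 33876 = 23880 C
Moles of electrons = 23880 / 96485 = 0.2475 mol
2Cl⁻ → Cl₂ + 2e⁻, so n(Cl₂) = 0.2475 / 2 = 0.1238 mol
V = nRT/P = 0.1238 × 0.0821 × 286 / 1.32 = 2.202 L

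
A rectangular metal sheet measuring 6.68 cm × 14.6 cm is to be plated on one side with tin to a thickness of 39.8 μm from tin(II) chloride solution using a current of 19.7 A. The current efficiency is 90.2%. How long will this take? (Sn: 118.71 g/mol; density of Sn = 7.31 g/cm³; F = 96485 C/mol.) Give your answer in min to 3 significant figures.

4.33 min

Plated area = 6.68 × 14.6 = 97.53 cm²
Volume = 97.53 × 39.8×10⁻⁴ cm = 0.3882 cm³
m(Sn) = 0.3882 × 7.31 = 2.838 g
n(Sn) = 2.838 / 118.71 = 0.02391 mol; n(e⁻) = 2 × 0.02391 = 0.04782 mol
Q = 0.04782 × 96485 / 0.902 = 5115 C
t = 5115 / 19.7 = 259.6 s = 4.33 min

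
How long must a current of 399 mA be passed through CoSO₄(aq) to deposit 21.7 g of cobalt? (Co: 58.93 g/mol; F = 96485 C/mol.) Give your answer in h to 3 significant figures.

n(Co) = 21.7 / 58.93 = 0.3682 mol
Co²⁺ + 2e⁻ → Co, so n(e⁻) = 2 × 0.3682 = 0.7364 mol
Q = 0.7364 × 96485 = 71050 C
t = Q / I = 71050 / 0.399 = 1.781×10^5 s = 49.5 h

49.5 h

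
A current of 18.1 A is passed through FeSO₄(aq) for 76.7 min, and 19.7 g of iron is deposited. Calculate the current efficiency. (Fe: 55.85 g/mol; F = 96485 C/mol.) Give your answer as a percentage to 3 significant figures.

81.7%

Q = 18.1 × 4602 = 83300 C
n(e⁻) = 83300 / 96485 = 0.8633 mol
Fe²⁺ + 2e⁻ → Fe, so theoretical n(Fe) = 0.4317 mol → 24.11 g
Efficiency = 19.7 / 24.11 = 0.8171 = 81.7%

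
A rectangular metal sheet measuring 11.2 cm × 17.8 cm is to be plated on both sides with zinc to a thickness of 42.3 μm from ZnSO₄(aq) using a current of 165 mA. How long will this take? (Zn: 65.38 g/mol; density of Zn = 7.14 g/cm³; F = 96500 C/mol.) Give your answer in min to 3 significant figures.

3590 min

Plated area = 2 × 11.2 × 17.8 = 398.7 cm²
Volume = 398.7 × 42.3×10⁻⁴ cm = 1.687 cm³
m(Zn) = 1.687 × 7.14 = 12.05 g
n(Zn) = 12.05 / 65.38 = 0.1843 mol; n(e⁻) = 2 × 0.1843 = 0.3686 mol
Q = 0.3686 × 96500 = 35570 C
t = 35570 / 0.165 = 2.156×10^5 s = 3590 min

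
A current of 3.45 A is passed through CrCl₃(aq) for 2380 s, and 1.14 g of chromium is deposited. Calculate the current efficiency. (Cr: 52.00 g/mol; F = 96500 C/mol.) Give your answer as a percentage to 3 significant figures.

Q = 3.45 × 2380 = 8211 C
n(e⁻) = 8211 / 96500 = 0.08509 mol
Cr³⁺ + 3e⁻ → Cr, so theoretical n(Cr) = 0.02836 mol → 1.475 g
Efficiency = 1.14 / 1.475 = 0.7729 = 77.3%

77.3%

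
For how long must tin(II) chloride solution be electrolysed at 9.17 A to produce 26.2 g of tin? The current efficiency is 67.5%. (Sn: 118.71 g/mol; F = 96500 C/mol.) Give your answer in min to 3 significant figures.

115 min

n(Sn) = 26.2 / 118.71 = 0.2207 mol
Sn²⁺ + 2e⁻ → Sn, so n(e⁻) = 2 × 0.2207 = 0.4414 mol
Q = 0.4414 × 96500 / 0.675 = 63100 C
t = Q / I = 63100 / 9.17 = 6881 s = 115 min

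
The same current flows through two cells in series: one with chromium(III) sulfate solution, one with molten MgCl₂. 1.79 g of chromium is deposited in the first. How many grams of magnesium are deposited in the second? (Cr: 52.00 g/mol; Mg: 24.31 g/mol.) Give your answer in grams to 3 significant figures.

n(Cr) = 1.79 / 52.00 = 0.03442 mol
Cr³⁺ + 3e⁻ → Cr, so n(e⁻) = 3 × 0.03442 = 0.1033 mol
In series, the same 0.1033 mol of electrons flows through the second cell.
Mg²⁺ + 2e⁻ → Mg, so n(Mg) = 0.1033 / 2 = 0.05165 mol
m(Mg) = 0.05165 × 24.31 = 1.26 g

1.26 g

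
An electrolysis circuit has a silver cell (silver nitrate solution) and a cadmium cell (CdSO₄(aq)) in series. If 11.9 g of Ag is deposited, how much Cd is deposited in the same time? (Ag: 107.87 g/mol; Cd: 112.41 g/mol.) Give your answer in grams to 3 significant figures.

6.20 g

n(Ag) = 11.9 / 107.87 = 0.1103 mol
Ag⁺ + e⁻ → Ag, so n(e⁻) = 0.1103 mol
Since the cells are in series, n(e⁻) in the Cd cell is also 0.1103 mol.
Cd²⁺ + 2e⁻ → Cd, so n(Cd) = 0.1103 / 2 = 0.05515 mol
m(Cd) = 0.05515 × 112.41 = 6.20 g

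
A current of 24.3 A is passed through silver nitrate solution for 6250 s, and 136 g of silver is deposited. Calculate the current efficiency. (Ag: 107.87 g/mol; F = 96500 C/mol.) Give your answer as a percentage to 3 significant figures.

80.1%

Q = 24.3 × 6250 = 1.519×10^5 C
n(e⁻) = 1.519×10^5 / 96500 = 1.574 mol
Ag⁺ + e⁻ → Ag, so theoretical n(Ag) = 1.574 mol → 169.8 g
Efficiency = 136 / 169.8 = 0.8009 = 80.1%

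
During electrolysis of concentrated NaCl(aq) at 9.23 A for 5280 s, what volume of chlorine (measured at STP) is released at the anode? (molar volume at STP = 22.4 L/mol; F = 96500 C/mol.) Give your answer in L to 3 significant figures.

Q = 9.23 A × 5280 s = 48730 C
n(e⁻) = Q/F = 48730/96500 = 0.5050 mol
2Cl⁻ → Cl₂ + 2e⁻, so n(Cl₂) = 0.5050 / 2 = 0.2525 mol
V = 0.2525 × 22.4 = 5.656 L

5.66 L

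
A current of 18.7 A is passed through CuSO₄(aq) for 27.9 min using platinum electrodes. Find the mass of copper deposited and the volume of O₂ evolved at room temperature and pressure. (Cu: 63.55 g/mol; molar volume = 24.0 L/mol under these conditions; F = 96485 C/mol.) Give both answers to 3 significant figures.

Q = 18.7 × 1674 = 31300 C; n(e⁻) = 31300 / 96485 = 0.3244 mol
Cathode: Cu²⁺ + 2e⁻ → Cu → n(Cu) = 0.3244/2 = 0.1622 mol → 10.3 g
Anode: 2H₂O → O₂ + 4H⁺ + 4e⁻ → n(O₂) = 0.3244/4 = 0.08110 mol → 1.95 L

10.3 g Cu; 1.95 L O₂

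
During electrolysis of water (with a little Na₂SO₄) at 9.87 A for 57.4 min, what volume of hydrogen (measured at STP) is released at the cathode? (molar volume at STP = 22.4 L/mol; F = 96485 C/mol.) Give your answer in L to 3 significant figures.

Charge passed = 9.87 × 3444 = 33990 C
n(e⁻) = 33990 / 96485 = 0.3523 mol
2H⁺ + 2e⁻ → H₂, so n(H₂) = 0.3523 / 2 = 0.1762 mol
V = 0.1762 × 22.4 = 3.947 L

3.95 L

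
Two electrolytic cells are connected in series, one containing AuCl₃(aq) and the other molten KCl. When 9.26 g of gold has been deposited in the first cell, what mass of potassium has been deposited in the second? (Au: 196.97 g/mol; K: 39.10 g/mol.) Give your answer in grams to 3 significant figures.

5.51 g

n(Au) = 9.26 / 196.97 = 0.04701 mol
Au³⁺ + 3e⁻ → Au, so n(e⁻) = 3 × 0.04701 = 0.1410 mol
Since the cells are in series, n(e⁻) in the K cell is also 0.1410 mol.
K⁺ + e⁻ → K, so n(K) = 0.1410 mol
m(K) = 0.1410 × 39.10 = 5.51 g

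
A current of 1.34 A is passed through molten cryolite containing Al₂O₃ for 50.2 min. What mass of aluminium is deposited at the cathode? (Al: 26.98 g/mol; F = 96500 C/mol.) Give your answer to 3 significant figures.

Q = 1.34 A × 3012 s = 4036 C
n(e⁻) = Q/F = 4036/96500 = 0.04182 mol
Al³⁺ + 3e⁻ → Al, so n(Al) = 0.04182 / 3 = 0.01394 mol
m = 0.01394 × 26.98 = 0.376 g

0.376 g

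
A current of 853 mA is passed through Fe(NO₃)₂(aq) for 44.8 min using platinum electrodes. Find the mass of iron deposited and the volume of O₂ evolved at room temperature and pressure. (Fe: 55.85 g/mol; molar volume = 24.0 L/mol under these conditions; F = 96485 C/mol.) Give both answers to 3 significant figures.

0.664 g Fe; 0.143 L O₂

Q = 0.853 × 2688 = 2293 C; n(e⁻) = 2293 / 96485 = 0.02377 mol
Cathode: Fe²⁺ + 2e⁻ → Fe → n(Fe) = 0.02377/2 = 0.01189 mol → 0.664 g
Anode: 2H₂O → O₂ + 4H⁺ + 4e⁻ → n(O₂) = 0.02377/4 = 0.005943 mol → 0.143 L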